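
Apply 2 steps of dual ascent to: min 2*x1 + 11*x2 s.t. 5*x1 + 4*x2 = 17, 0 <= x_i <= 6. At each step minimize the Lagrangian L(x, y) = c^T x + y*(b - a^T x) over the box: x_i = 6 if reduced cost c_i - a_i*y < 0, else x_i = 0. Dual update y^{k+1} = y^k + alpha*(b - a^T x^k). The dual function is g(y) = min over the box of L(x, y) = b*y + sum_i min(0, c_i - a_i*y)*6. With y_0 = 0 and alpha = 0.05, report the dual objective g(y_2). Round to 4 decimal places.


Dual ascent for LP: min 2*x1 + 11*x2, 5*x1 + 4*x2 = 17, 0 <= x_i <= 6
Step 1: y^k = 0.0, reduced costs: (2.0, 11.0)
  x^k = (0.0, 0.0), subgradient = b - a^T x = 17.0
  y^{k+1} = 0.0 + 0.05*17.0 = 0.85
Step 2: y^k = 0.85, reduced costs: (-2.25, 7.6)
  x^k = (6.0, 0.0), subgradient = b - a^T x = -13.0
  y^{k+1} = 0.85 + 0.05*-13.0 = 0.2
Dual objective at y_2 = 0.2: reduced costs (1.0, 10.2), box minimizer x = (0.0, 0.0)
g(y_2) = b*y + (c1 - a1*y)*x1 + (c2 - a2*y)*x2 = 17*0.2 + 1.0*0.0 + 10.2*0.0 = 3.4 + 0.0 + 0.0 = 3.4


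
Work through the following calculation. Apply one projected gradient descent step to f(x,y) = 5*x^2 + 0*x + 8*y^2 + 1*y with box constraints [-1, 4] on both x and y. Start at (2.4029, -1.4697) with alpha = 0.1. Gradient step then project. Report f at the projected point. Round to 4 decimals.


Step 1: Compute gradient at (2.4029, -1.4697).
grad_x = 2*5*2.4029 + 0 = 24.029
grad_y = 2*8*-1.4697 + 1 = -22.5152
Step 2: Gradient step.
x_raw = 2.4029 - 0.1*24.029 = 0.0
y_raw = -1.4697 - 0.1*-22.5152 = 0.7818
Step 3: Project onto [-1, 4].
x_proj = clip(0.0) = 0.0
y_proj = clip(0.7818) = 0.7818
Step 4: Evaluate f.
f(0.0, 0.7818) = 5.6718


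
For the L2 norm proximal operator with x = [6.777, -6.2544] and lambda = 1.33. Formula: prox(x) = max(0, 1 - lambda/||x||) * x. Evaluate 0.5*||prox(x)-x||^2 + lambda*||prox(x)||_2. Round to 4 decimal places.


Step 1: Compute ||x||.
||x|| = 9.222
Step 2: Compute scaling factor.
scale = max(0, 1 - 1.33/9.222) = 0.8558
Step 3: prox(x) = [5.7996, -5.3524]
||prox(x)|| = 7.892
Step 4: Proximal objective.
0.5*||prox-x||^2 = 0.8845
lambda*||prox|| = 10.4964
Total = 11.3808


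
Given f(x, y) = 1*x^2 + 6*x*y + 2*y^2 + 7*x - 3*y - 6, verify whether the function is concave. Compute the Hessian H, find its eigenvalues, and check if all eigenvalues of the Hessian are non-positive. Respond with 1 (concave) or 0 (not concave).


The Hessian of f(x,y) = 1*x^2 + 6*x*y + 2*y^2 + 7*x - 3*y - 6 is:
H = [[2, 6], [6, 4]]
Trace = 2 + 4 = 6
Determinant = 2*4 - (6)^2 = -28
Discriminant = (6)^2 - 4*-28 = 148.0
Eigenvalues: lambda_1 = -3.0828, lambda_2 = 9.0828
The function is not concave.

0


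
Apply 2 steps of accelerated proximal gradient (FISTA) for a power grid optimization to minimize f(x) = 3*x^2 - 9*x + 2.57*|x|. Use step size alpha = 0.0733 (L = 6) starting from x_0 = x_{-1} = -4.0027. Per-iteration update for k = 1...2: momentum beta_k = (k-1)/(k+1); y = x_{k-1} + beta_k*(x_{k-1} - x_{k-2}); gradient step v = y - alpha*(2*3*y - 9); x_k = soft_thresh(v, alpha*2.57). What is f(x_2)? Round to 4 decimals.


FISTA on f(x) = 3*x^2 - 9*x + 2.57*|x|
L = 6, alpha = 0.0733
Iteration 1: beta = 0.0, y = -4.0027 + 0.0*(-4.0027 + 4.0027) = -4.0027
  grad(y) = -33.0162, v = y - alpha*grad = -1.5826
  prox(v) = soft_thresh(-1.5826, 0.1884) = -1.3942
Iteration 2: beta = 0.3333, y = -1.3942 + 0.3333*(-1.3942 + 4.0027) = -0.5247
  grad(y) = -12.1485, v = y - alpha*grad = 0.3657
  prox(v) = soft_thresh(0.3657, 0.1884) = 0.1774
f(x_2) = 3*0.1774^2 - 9*0.1774 + 2.57*|0.1774| = -1.046


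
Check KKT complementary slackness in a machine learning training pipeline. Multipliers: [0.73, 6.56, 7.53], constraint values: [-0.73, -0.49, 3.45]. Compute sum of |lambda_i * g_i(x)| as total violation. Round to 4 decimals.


KKT complementary slackness check:
lambda_1 * g_1 = 0.73 * -0.73 = -0.5329
lambda_2 * g_2 = 6.56 * -0.49 = -3.2144
lambda_3 * g_3 = 7.53 * 3.45 = 25.9785
Total violation = 0.5329 + 3.2144 + 25.9785 = 29.7258


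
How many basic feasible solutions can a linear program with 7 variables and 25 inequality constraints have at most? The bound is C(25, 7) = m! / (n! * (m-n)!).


Each vertex corresponds to some choice of n active constraints out of m, so the number of vertices is at most C(m, n) = m! / (n!(m-n)!).
m = 25, n = 7
Numerator: 25 * 24 * 23 * 22 * 21 * 20 * 19
Denominator: 7! = 5040
C(25, 7) = 480700


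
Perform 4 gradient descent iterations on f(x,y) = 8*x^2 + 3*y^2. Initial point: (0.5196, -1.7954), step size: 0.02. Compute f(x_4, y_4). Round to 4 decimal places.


Gradient descent on f(x,y) = 8*x^2 + 3*y^2.
Starting point: (0.5196, -1.7954), alpha = 0.02
Step 1: grad_x = 2*8*0.5196 = 8.3136, grad_y = 2*3*-1.7954 = -10.7724
  x_1 = 0.5196 - 0.02*8.3136 = 0.3533
  y_1 = -1.7954 - 0.02*-10.7724 = -1.58
Step 2: grad_x = 2*8*0.3533 = 5.6532, grad_y = 2*3*-1.58 = -9.4797
  x_2 = 0.3533 - 0.02*5.6532 = 0.2403
  y_2 = -1.58 - 0.02*-9.4797 = -1.3904
Step 3: grad_x = 2*8*0.2403 = 3.8442, grad_y = 2*3*-1.3904 = -8.3421
  x_3 = 0.2403 - 0.02*3.8442 = 0.1634
  y_3 = -1.3904 - 0.02*-8.3421 = -1.2235
Step 4: grad_x = 2*8*0.1634 = 2.6141, grad_y = 2*3*-1.2235 = -7.3411
  x_4 = 0.1634 - 0.02*2.6141 = 0.1111
  y_4 = -1.2235 - 0.02*-7.3411 = -1.0767
f(0.1111, -1.0767) = 8*0.1111^2 + 3*(-1.0767)^2 = 3.5765


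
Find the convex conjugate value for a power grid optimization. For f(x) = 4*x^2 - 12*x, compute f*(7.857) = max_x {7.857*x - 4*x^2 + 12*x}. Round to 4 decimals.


f*(y) = sup_x {y*x - a*x^2 - b*x} = sup_x {(y-b)*x - a*x^2}
FOC: (y - b) - 2a*x = 0 => x* = (y - b)/(2a)
x* = (7.857 + 12)/(2*4) = 2.4821
f*(7.857) = (y-b)^2/(4a) = (7.857 + 12)^2/(4*4)
= 394.3004/16 = 24.6438


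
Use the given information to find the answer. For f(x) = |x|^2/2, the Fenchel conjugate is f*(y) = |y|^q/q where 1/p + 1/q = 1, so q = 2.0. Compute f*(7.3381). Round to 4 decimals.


The conjugate exponent q satisfies 1/p + 1/q = 1.
p = 2, so q = 2/(2 - 1) = 2.0
|y|^q = 7.3381^2.0 = 53.8477
f*(7.3381) = 53.8477 / 2.0 = 26.9239


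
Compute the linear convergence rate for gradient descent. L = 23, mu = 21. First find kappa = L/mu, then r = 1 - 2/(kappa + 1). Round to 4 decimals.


Step 1: Compute the condition number.
kappa = L/mu = 23/21 = 1.0952
Step 2: Compute the convergence rate.
r = 1 - 2/(kappa + 1) = 1 - 2*mu/(L + mu) = (L - mu)/(L + mu) = 2/44 = 0.0455


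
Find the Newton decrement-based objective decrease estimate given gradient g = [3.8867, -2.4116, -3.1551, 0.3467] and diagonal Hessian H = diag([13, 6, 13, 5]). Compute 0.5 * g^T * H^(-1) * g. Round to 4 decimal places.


Step 1: H is diagonal, so H^(-1) * g = [0.299, -0.4019, -0.2427, 0.0693].
Step 2: g^T H^(-1) g = sum_i g_i^2 / H_ii
  = (3.8867)^2/13 + (-2.4116)^2/6 + (-3.1551)^2/13 + (0.3467)^2/5
  = 1.162 + 0.9693 + 0.7657 + 0.024 = 2.9211
Step 3: Objective decrease = 0.5 * g^T H^(-1) g = 1.4606


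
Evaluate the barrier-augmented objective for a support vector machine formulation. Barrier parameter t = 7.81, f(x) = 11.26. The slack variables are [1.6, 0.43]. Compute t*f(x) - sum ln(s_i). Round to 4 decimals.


Step 1: Compute log-barrier.
ln values: [0.47, -0.844]
phi = -(0.47 - 0.844) = 0.374
Step 2: Compute augmented objective.
t*f(x) = 7.81*11.26 = 87.9406
Total = 87.9406 + 0.374 = 88.3146


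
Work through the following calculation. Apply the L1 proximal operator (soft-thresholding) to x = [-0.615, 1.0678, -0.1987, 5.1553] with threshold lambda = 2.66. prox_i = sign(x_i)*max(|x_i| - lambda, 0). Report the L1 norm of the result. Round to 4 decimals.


Soft-thresholding with lambda = 2.66:
prox(-0.615) = sign(-0.615)*max(|-0.615| - 2.66, 0) = 0.0
prox(1.0678) = sign(1.0678)*max(|1.0678| - 2.66, 0) = 0.0
prox(-0.1987) = sign(-0.1987)*max(|-0.1987| - 2.66, 0) = 0.0
prox(5.1553) = sign(5.1553)*max(|5.1553| - 2.66, 0) = 2.4953
prox(x) = [0.0, 0.0, 0.0, 2.4953]
||prox(x)||_1 = 0.0 + 0.0 + 0.0 + 2.4953 = 2.4953


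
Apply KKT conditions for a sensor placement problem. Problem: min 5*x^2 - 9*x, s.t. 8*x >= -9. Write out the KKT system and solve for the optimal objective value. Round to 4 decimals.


Step 1: Try lambda = 0 (constraint inactive).
Stationarity: 2*5*x - 9 = 0
x* = 9/(2*5) = 0.9
Check constraint: 8*0.9 = 7.2 >= -9 -- satisfied.
Step 2: Compute optimal value.
f(x*) = 5*0.9^2 - 9*0.9 = -4.05


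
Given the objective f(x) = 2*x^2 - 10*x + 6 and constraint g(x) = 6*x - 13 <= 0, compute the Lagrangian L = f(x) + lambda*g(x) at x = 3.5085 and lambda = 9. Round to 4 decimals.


Step 1: Evaluate f(x).
f(3.5085) = 2*3.5085^2 - 10*3.5085 + 6 = -4.4659
Step 2: Evaluate g(x).
g(3.5085) = 6*3.5085 - 13 = 8.051
Step 3: Compute Lagrangian.
L = -4.4659 + 9*8.051 = 67.9931


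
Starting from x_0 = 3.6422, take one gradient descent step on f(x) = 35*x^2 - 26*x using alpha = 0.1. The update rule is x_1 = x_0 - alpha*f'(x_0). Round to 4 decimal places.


We compute the gradient at x_0 and apply the update.
f'(x) = 70*x - 26
f'(3.6422) = 70*3.6422 - 26 = 228.954
x_1 = 3.6422 - 0.1*228.954 = -19.2532


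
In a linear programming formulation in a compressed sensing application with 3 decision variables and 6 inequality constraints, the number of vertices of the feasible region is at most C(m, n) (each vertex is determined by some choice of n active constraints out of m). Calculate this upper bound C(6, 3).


Each vertex corresponds to some choice of n active constraints out of m, so the number of vertices is at most C(m, n) = m! / (n!(m-n)!).
m = 6, n = 3
Numerator: 6 * 5 * 4
Denominator: 3! = 6
C(6, 3) = 20


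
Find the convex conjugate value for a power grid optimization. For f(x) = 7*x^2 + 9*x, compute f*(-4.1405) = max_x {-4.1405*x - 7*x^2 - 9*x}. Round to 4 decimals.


f*(y) = sup_x {y*x - a*x^2 - b*x} = sup_x {(y-b)*x - a*x^2}
FOC: (y - b) - 2a*x = 0 => x* = (y - b)/(2a)
x* = (-4.1405 - 9)/(2*7) = -0.9386
f*(-4.1405) = (y-b)^2/(4a) = (-4.1405 - 9)^2/(4*7)
= 172.6727/28 = 6.1669


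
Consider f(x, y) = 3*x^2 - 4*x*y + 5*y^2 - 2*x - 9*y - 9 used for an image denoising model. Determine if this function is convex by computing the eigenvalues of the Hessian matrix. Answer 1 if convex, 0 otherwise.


The Hessian of f(x,y) = 3*x^2 - 4*x*y + 5*y^2 - 2*x - 9*y - 9 is:
H = [[6, -4], [-4, 10]]
Trace = 6 + 10 = 16
Determinant = 6*10 - (-4)^2 = 44
Discriminant = (16)^2 - 4*44 = 80.0
Eigenvalues: lambda_1 = 3.5279, lambda_2 = 12.4721
The function is convex.

1


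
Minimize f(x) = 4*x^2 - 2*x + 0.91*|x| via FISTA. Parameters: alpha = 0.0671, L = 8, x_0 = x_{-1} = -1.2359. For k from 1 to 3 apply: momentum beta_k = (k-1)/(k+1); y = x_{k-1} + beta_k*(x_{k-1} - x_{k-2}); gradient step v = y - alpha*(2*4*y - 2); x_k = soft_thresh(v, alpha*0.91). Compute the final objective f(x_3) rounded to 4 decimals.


FISTA on f(x) = 4*x^2 - 2*x + 0.91*|x|
L = 8, alpha = 0.0671
Iteration 1: beta = 0.0, y = -1.2359 + 0.0*(-1.2359 + 1.2359) = -1.2359
  grad(y) = -11.8872, v = y - alpha*grad = -0.4383
  prox(v) = soft_thresh(-0.4383, 0.0611) = -0.3772
Iteration 2: beta = 0.3333, y = -0.3772 + 0.3333*(-0.3772 + 1.2359) = -0.091
  grad(y) = -2.7278, v = y - alpha*grad = 0.0921
  prox(v) = soft_thresh(0.0921, 0.0611) = 0.031
Iteration 3: beta = 0.5, y = 0.031 + 0.5*(0.031 + 0.3772) = 0.2351
  grad(y) = -0.1192, v = y - alpha*grad = 0.2431
  prox(v) = soft_thresh(0.2431, 0.0611) = 0.182
f(x_3) = 4*0.182^2 - 2*0.182 + 0.91*|0.182| = -0.0659


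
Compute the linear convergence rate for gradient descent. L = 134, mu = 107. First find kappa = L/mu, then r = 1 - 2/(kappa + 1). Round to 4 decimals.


Step 1: Compute the condition number.
kappa = L/mu = 134/107 = 1.2523
Step 2: Compute the convergence rate.
r = 1 - 2/(kappa + 1) = 1 - 2*mu/(L + mu) = (L - mu)/(L + mu) = 27/241 = 0.112


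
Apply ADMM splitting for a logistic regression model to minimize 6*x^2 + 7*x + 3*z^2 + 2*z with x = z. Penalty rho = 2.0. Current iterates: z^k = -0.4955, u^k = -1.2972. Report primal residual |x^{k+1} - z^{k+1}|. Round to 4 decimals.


ADMM iteration with rho = 2.0, z^k = -0.4955, u^k = -1.2972
Step 1: x-update.
Minimize 6*x^2 + 7*x + (2.0/2)*(x + 0.4955 - 1.2972)^2
FOC: (2*6 + 2.0)*x = -7 + 2.0*(-0.4955 + 1.2972)
x^{k+1} = -0.3855
Step 2: z-update.
Minimize 3*z^2 + 2*z + (2.0/2)*(-0.3855 - z - 1.2972)^2
FOC: (2*3 + 2.0)*z = -2 + 2.0*(-0.3855 - 1.2972)
z^{k+1} = -0.6707
Step 3: u-update.
u^{k+1} = -1.2972 - 0.3855 + 0.6707 = -1.012
Step 4: Primal residual = |-0.3855 + 0.6707| = 0.2852


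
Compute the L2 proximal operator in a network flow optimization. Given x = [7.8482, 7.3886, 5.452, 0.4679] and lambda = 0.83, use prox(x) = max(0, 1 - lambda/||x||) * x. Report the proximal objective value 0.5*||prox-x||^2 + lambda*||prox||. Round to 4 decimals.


Step 1: Compute ||x||.
||x|| = 12.0884
Step 2: Compute scaling factor.
scale = max(0, 1 - 0.83/12.0884) = 0.9313
Step 3: prox(x) = [7.3093, 6.8813, 5.0777, 0.4358]
||prox(x)|| = 11.2584
Step 4: Proximal objective.
0.5*||prox-x||^2 = 0.3445
lambda*||prox|| = 9.3445
Total = 9.6889


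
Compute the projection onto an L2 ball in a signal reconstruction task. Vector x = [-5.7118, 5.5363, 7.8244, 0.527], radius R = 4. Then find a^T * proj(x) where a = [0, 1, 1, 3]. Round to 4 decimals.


Step 1: Compute ||x|| (intermediates to 6 decimals).
||x|| = sqrt((-5.7118)^2 + 5.5363^2 + 7.8244^2 + 0.527^2) = 11.170239
Step 2: Project.
Since ||x|| > R, scale = R/||x|| = 4/11.170239 = 0.358094, proj(x) = scale * x
proj(x) = [-2.045361, 1.982516, 2.801871, 0.188716]
Step 3: Dot product.
a^T * proj(x) = 0*(-2.045361) + 1*1.982516 + 1*2.801871 + 3*0.188716 = 5.3505


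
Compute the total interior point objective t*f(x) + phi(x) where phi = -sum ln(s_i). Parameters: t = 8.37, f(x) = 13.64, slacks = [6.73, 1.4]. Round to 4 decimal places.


Step 1: Compute log-barrier.
ln values: [1.9066, 0.3365]
phi = -(1.9066 + 0.3365) = -2.243
Step 2: Compute augmented objective.
t*f(x) = 8.37*13.64 = 114.1668
Total = 114.1668 - 2.243 = 111.9238


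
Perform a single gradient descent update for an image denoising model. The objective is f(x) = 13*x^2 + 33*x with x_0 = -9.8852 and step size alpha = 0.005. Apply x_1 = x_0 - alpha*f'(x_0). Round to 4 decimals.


We compute the gradient at x_0 and apply the update.
f'(x) = 26*x + 33
f'(-9.8852) = 26*-9.8852 + 33 = -224.0152
x_1 = -9.8852 - 0.005*-224.0152 = -8.7651


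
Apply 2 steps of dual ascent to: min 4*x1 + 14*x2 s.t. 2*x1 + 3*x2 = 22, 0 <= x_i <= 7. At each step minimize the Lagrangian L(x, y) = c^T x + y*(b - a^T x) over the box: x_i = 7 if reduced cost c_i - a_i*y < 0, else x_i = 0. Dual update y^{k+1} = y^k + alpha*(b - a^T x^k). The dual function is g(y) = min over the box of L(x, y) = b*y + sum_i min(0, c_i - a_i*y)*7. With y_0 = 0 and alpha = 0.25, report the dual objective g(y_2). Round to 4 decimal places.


Dual ascent for LP: min 4*x1 + 14*x2, 2*x1 + 3*x2 = 22, 0 <= x_i <= 7
Step 1: y^k = 0.0, reduced costs: (4.0, 14.0)
  x^k = (0.0, 0.0), subgradient = b - a^T x = 22.0
  y^{k+1} = 0.0 + 0.25*22.0 = 5.5
Step 2: y^k = 5.5, reduced costs: (-7.0, -2.5)
  x^k = (7.0, 7.0), subgradient = b - a^T x = -13.0
  y^{k+1} = 5.5 + 0.25*-13.0 = 2.25
Dual objective at y_2 = 2.25: reduced costs (-0.5, 7.25), box minimizer x = (7.0, 0.0)
g(y_2) = b*y + (c1 - a1*y)*x1 + (c2 - a2*y)*x2 = 22*2.25 + (-0.5)*7.0 + 7.25*0.0 = 49.5 - 3.5 + 0.0 = 46.0


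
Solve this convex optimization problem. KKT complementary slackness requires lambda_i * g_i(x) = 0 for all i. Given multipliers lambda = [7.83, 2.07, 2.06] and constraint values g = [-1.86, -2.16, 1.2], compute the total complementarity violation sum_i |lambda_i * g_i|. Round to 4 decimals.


KKT complementary slackness check:
lambda_1 * g_1 = 7.83 * -1.86 = -14.5638
lambda_2 * g_2 = 2.07 * -2.16 = -4.4712
lambda_3 * g_3 = 2.06 * 1.2 = 2.472
Total violation = 14.5638 + 4.4712 + 2.472 = 21.507


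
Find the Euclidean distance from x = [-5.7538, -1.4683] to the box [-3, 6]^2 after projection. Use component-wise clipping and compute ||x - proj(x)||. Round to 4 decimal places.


Project each component onto [-3, 6].
clip(-5.7538) = -3.0, clip(-1.4683) = -1.4683
Projection = [-3.0, -1.4683]
Squared diffs: [7.5834, 0.0]
Distance = sqrt(7.5834) = 2.7538


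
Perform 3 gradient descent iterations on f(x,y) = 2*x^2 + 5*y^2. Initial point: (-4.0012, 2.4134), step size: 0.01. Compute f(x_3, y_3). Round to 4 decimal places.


Gradient descent on f(x,y) = 2*x^2 + 5*y^2.
Starting point: (-4.0012, 2.4134), alpha = 0.01
Step 1: grad_x = 2*2*-4.0012 = -16.0048, grad_y = 2*5*2.4134 = 24.134
  x_1 = -4.0012 - 0.01*-16.0048 = -3.8412
  y_1 = 2.4134 - 0.01*24.134 = 2.1721
Step 2: grad_x = 2*2*-3.8412 = -15.3646, grad_y = 2*5*2.1721 = 21.7206
  x_2 = -3.8412 - 0.01*-15.3646 = -3.6875
  y_2 = 2.1721 - 0.01*21.7206 = 1.9549
Step 3: grad_x = 2*2*-3.6875 = -14.75, grad_y = 2*5*1.9549 = 19.5485
  x_3 = -3.6875 - 0.01*-14.75 = -3.54
  y_3 = 1.9549 - 0.01*19.5485 = 1.7594
f(-3.54, 1.7594) = 2*(-3.54)^2 + 5*1.7594^2 = 40.5402


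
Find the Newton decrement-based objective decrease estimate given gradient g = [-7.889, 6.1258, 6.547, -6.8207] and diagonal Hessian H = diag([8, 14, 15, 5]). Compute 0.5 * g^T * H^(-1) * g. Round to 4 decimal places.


Step 1: H is diagonal, so H^(-1) * g = [-0.9861, 0.4376, 0.4365, -1.3641].
Step 2: g^T H^(-1) g = sum_i g_i^2 / H_ii
  = (-7.889)^2/8 + (6.1258)^2/14 + (6.547)^2/15 + (-6.8207)^2/5
  = 7.7795 + 2.6804 + 2.8575 + 9.3044 = 22.6219
Step 3: Objective decrease = 0.5 * g^T H^(-1) g = 11.3109


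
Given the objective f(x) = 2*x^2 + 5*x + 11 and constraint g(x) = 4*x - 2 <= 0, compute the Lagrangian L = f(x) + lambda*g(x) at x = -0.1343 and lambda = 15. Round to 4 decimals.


Step 1: Evaluate f(x).
f(-0.1343) = 2*(-0.1343)^2 + 5*(-0.1343) + 11 = 10.3646
Step 2: Evaluate g(x).
g(-0.1343) = 4*-0.1343 - 2 = -2.5372
Step 3: Compute Lagrangian.
L = 10.3646 + 15*-2.5372 = -27.6934


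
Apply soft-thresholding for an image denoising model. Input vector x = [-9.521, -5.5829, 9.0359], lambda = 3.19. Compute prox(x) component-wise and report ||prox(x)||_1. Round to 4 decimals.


Soft-thresholding with lambda = 3.19:
prox(-9.521) = sign(-9.521)*max(|-9.521| - 3.19, 0) = -6.331
prox(-5.5829) = sign(-5.5829)*max(|-5.5829| - 3.19, 0) = -2.3929
prox(9.0359) = sign(9.0359)*max(|9.0359| - 3.19, 0) = 5.8459
prox(x) = [-6.331, -2.3929, 5.8459]
||prox(x)||_1 = 6.331 + 2.3929 + 5.8459 = 14.5698


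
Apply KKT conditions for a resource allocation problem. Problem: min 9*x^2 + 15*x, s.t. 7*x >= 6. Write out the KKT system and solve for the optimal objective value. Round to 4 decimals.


Step 1: Try lambda = 0 (constraint inactive).
x_unc = -15/(2*9) = -0.8333
Check: 7*-0.8333 = -5.8331 < 6 -- violated!
Step 2: Constraint must be active: 7*x = 6
x* = 6/7 = 0.8571 (rounded; the exact value 6/7 is used below)
lambda = (2*9*(6/7) + 15)/7 = 4.3469
Step 3: Compute optimal value.
f(x*) = 9*(6/7)^2 + 15*(6/7) = 19.4694


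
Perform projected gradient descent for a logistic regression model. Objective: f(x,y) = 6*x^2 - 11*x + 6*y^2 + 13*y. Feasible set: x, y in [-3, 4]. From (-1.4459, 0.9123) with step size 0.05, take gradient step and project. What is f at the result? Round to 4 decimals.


Step 1: Compute gradient at (-1.4459, 0.9123).
grad_x = 2*6*-1.4459 - 11 = -28.3508
grad_y = 2*6*0.9123 + 13 = 23.9476
Step 2: Gradient step.
x_raw = -1.4459 - 0.05*-28.3508 = -0.0284
y_raw = 0.9123 - 0.05*23.9476 = -0.2851
Step 3: Project onto [-3, 4].
x_proj = clip(-0.0284) = -0.0284
y_proj = clip(-0.2851) = -0.2851
Step 4: Evaluate f.
f(-0.0284, -0.2851) = -2.9016


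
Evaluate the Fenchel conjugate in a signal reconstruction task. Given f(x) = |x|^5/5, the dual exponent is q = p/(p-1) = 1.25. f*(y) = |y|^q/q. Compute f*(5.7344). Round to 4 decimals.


The conjugate exponent q satisfies 1/p + 1/q = 1.
p = 5, so q = 5/(5 - 1) = 1.25
|y|^q = 5.7344^1.25 = 8.8738
f*(5.7344) = 8.8738 / 1.25 = 7.099


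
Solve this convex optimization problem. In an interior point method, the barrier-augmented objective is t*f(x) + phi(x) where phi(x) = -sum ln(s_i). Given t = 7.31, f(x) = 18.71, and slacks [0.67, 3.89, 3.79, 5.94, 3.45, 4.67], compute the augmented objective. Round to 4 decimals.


Step 1: Compute log-barrier.
ln values: [-0.4005, 1.3584, 1.3324, 1.7817, 1.2384, 1.5412]
phi = -(-0.4005 + 1.3584 + 1.3324 + 1.7817 + 1.2384 + 1.5412) = -6.8515
Step 2: Compute augmented objective.
t*f(x) = 7.31*18.71 = 136.7701
Total = 136.7701 - 6.8515 = 129.9186


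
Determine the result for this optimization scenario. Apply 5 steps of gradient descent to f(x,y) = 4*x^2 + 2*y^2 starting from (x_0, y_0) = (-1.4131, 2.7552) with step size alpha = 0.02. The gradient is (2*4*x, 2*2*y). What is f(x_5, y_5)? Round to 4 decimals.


Gradient descent on f(x,y) = 4*x^2 + 2*y^2.
Starting point: (-1.4131, 2.7552), alpha = 0.02
Step 1: grad_x = 2*4*-1.4131 = -11.3048, grad_y = 2*2*2.7552 = 11.0208
  x_1 = -1.4131 - 0.02*-11.3048 = -1.187
  y_1 = 2.7552 - 0.02*11.0208 = 2.5348
Step 2: grad_x = 2*4*-1.187 = -9.496, grad_y = 2*2*2.5348 = 10.1391
  x_2 = -1.187 - 0.02*-9.496 = -0.9971
  y_2 = 2.5348 - 0.02*10.1391 = 2.332
Step 3: grad_x = 2*4*-0.9971 = -7.9767, grad_y = 2*2*2.332 = 9.328
  x_3 = -0.9971 - 0.02*-7.9767 = -0.8376
  y_3 = 2.332 - 0.02*9.328 = 2.1454
Step 4: grad_x = 2*4*-0.8376 = -6.7004, grad_y = 2*2*2.1454 = 8.5818
  x_4 = -0.8376 - 0.02*-6.7004 = -0.7035
  y_4 = 2.1454 - 0.02*8.5818 = 1.9738
Step 5: grad_x = 2*4*-0.7035 = -5.6283, grad_y = 2*2*1.9738 = 7.8952
  x_5 = -0.7035 - 0.02*-5.6283 = -0.591
  y_5 = 1.9738 - 0.02*7.8952 = 1.8159
f(-0.591, 1.8159) = 4*(-0.591)^2 + 2*1.8159^2 = 7.992


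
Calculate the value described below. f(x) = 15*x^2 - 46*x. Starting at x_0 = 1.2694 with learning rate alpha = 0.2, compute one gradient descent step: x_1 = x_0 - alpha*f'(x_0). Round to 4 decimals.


We compute the gradient at x_0 and apply the update.
f'(x) = 30*x - 46
f'(1.2694) = 30*1.2694 - 46 = -7.918
x_1 = 1.2694 - 0.2*-7.918 = 2.853


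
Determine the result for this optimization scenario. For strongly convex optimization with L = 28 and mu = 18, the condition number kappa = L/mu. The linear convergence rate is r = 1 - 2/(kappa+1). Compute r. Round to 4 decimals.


Step 1: Compute the condition number.
kappa = L/mu = 28/18 = 1.5556
Step 2: Compute the convergence rate.
r = 1 - 2/(kappa + 1) = 1 - 2*mu/(L + mu) = (L - mu)/(L + mu) = 10/46 = 0.2174


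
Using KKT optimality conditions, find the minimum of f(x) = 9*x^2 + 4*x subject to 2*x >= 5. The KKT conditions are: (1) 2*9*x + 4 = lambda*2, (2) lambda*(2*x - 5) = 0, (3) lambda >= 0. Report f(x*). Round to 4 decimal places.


Step 1: Try lambda = 0 (constraint inactive).
x_unc = -4/(2*9) = -0.2222
Check: 2*-0.2222 = -0.4444 < 5 -- violated!
Step 2: Constraint must be active: 2*x = 5
x* = 5/2 = 2.5
lambda = (2*9*2.5 + 4)/2 = 24.5
Step 3: Compute optimal value.
f(x*) = 9*2.5^2 + 4*2.5 = 66.25


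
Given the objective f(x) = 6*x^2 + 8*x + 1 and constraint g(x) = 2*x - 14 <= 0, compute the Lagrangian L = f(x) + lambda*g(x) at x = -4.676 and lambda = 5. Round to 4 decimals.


Step 1: Evaluate f(x).
f(-4.676) = 6*(-4.676)^2 + 8*(-4.676) + 1 = 94.7819
Step 2: Evaluate g(x).
g(-4.676) = 2*-4.676 - 14 = -23.352
Step 3: Compute Lagrangian.
L = 94.7819 + 5*-23.352 = -21.9781


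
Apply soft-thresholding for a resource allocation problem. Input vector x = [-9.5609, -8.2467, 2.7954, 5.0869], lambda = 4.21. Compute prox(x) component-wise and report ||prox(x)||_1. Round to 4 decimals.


Soft-thresholding with lambda = 4.21:
prox(-9.5609) = sign(-9.5609)*max(|-9.5609| - 4.21, 0) = -5.3509
prox(-8.2467) = sign(-8.2467)*max(|-8.2467| - 4.21, 0) = -4.0367
prox(2.7954) = sign(2.7954)*max(|2.7954| - 4.21, 0) = 0.0
prox(5.0869) = sign(5.0869)*max(|5.0869| - 4.21, 0) = 0.8769
prox(x) = [-5.3509, -4.0367, 0.0, 0.8769]
||prox(x)||_1 = 5.3509 + 4.0367 + 0.0 + 0.8769 = 10.2645


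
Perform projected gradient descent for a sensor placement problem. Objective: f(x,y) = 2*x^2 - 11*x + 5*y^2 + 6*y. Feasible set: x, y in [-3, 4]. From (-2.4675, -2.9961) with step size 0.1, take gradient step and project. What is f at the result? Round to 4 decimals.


Step 1: Compute gradient at (-2.4675, -2.9961).
grad_x = 2*2*-2.4675 - 11 = -20.87
grad_y = 2*5*-2.9961 + 6 = -23.961
Step 2: Gradient step.
x_raw = -2.4675 - 0.1*-20.87 = -0.3805
y_raw = -2.9961 - 0.1*-23.961 = -0.6
Step 3: Project onto [-3, 4].
x_proj = clip(-0.3805) = -0.3805
y_proj = clip(-0.6) = -0.6
Step 4: Evaluate f.
f(-0.3805, -0.6) = 2.6751


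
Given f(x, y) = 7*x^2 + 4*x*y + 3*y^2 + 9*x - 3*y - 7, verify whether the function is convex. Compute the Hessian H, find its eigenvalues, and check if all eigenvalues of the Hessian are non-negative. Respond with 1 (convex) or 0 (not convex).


The Hessian of f(x,y) = 7*x^2 + 4*x*y + 3*y^2 + 9*x - 3*y - 7 is:
H = [[14, 4], [4, 6]]
Trace = 14 + 6 = 20
Determinant = 14*6 - (4)^2 = 68
Discriminant = (20)^2 - 4*68 = 128.0
Eigenvalues: lambda_1 = 4.3431, lambda_2 = 15.6569
The function is convex.

1


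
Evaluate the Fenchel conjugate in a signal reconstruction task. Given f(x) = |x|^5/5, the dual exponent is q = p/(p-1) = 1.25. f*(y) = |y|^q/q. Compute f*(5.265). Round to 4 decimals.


The conjugate exponent q satisfies 1/p + 1/q = 1.
p = 5, so q = 5/(5 - 1) = 1.25
|y|^q = 5.265^1.25 = 7.9753
f*(5.265) = 7.9753 / 1.25 = 6.3803


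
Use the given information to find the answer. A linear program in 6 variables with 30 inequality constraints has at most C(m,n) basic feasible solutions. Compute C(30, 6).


Each vertex corresponds to some choice of n active constraints out of m, so the number of vertices is at most C(m, n) = m! / (n!(m-n)!).
m = 30, n = 6
Numerator: 30 * 29 * 28 * 27 * 26 * 25
Denominator: 6! = 720
C(30, 6) = 593775


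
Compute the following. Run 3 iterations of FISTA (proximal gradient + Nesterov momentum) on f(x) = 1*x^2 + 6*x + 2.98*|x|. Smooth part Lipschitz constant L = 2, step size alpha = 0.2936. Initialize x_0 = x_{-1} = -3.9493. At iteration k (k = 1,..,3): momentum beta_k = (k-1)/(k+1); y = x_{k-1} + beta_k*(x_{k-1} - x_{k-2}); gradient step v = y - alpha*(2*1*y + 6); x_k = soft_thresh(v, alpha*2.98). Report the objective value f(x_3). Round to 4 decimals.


FISTA on f(x) = 1*x^2 + 6*x + 2.98*|x|
L = 2, alpha = 0.2936
Iteration 1: beta = 0.0, y = -3.9493 + 0.0*(-3.9493 + 3.9493) = -3.9493
  grad(y) = -1.8986, v = y - alpha*grad = -3.3919
  prox(v) = soft_thresh(-3.3919, 0.8749) = -2.5169
Iteration 2: beta = 0.3333, y = -2.5169 + 0.3333*(-2.5169 + 3.9493) = -2.0395
  grad(y) = 1.921, v = y - alpha*grad = -2.6035
  prox(v) = soft_thresh(-2.6035, 0.8749) = -1.7286
Iteration 3: beta = 0.5, y = -1.7286 + 0.5*(-1.7286 + 2.5169) = -1.3344
  grad(y) = 3.3312, v = y - alpha*grad = -2.3124
  prox(v) = soft_thresh(-2.3124, 0.8749) = -1.4375
f(x_3) = 1*(-1.4375)^2 + 6*(-1.4375) + 2.98*|-1.4375| = -2.2748


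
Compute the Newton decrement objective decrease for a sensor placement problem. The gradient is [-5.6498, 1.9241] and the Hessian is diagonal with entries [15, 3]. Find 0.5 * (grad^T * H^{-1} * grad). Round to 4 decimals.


Step 1: H is diagonal, so H^(-1) * g = [-0.3767, 0.6414].
Step 2: g^T H^(-1) g = sum_i g_i^2 / H_ii
  = (-5.6498)^2/15 + (1.9241)^2/3
  = 2.128 + 1.2341 = 3.3621
Step 3: Objective decrease = 0.5 * g^T H^(-1) g = 1.681


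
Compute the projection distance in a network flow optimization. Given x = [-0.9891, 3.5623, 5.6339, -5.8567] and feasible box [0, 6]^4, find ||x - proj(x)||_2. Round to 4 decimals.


Project each component onto [0, 6].
clip(-0.9891) = 0.0, clip(3.5623) = 3.5623, clip(5.6339) = 5.6339, clip(-5.8567) = 0.0
Projection = [0.0, 3.5623, 5.6339, 0.0]
Squared diffs: [0.9783, 0.0, 0.0, 34.3009]
Distance = sqrt(35.2792) = 5.9396


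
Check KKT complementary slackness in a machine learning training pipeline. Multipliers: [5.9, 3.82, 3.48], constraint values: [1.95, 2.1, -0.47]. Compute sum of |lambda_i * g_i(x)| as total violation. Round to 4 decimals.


KKT complementary slackness check:
lambda_1 * g_1 = 5.9 * 1.95 = 11.505
lambda_2 * g_2 = 3.82 * 2.1 = 8.022
lambda_3 * g_3 = 3.48 * -0.47 = -1.6356
Total violation = 11.505 + 8.022 + 1.6356 = 21.1626


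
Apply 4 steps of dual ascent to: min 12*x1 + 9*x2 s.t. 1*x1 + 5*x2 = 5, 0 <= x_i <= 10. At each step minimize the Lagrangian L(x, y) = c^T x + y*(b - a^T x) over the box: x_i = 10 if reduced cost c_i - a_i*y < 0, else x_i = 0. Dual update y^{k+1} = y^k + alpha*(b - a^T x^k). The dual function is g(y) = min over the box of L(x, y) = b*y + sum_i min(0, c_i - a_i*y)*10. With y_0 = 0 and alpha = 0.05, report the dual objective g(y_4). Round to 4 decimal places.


Dual ascent for LP: min 12*x1 + 9*x2, 1*x1 + 5*x2 = 5, 0 <= x_i <= 10
Step 1: y^k = 0.0, reduced costs: (12.0, 9.0)
  x^k = (0.0, 0.0), subgradient = b - a^T x = 5.0
  y^{k+1} = 0.0 + 0.05*5.0 = 0.25
Step 2: y^k = 0.25, reduced costs: (11.75, 7.75)
  x^k = (0.0, 0.0), subgradient = b - a^T x = 5.0
  y^{k+1} = 0.25 + 0.05*5.0 = 0.5
Step 3: y^k = 0.5, reduced costs: (11.5, 6.5)
  x^k = (0.0, 0.0), subgradient = b - a^T x = 5.0
  y^{k+1} = 0.5 + 0.05*5.0 = 0.75
Step 4: y^k = 0.75, reduced costs: (11.25, 5.25)
  x^k = (0.0, 0.0), subgradient = b - a^T x = 5.0
  y^{k+1} = 0.75 + 0.05*5.0 = 1.0
Dual objective at y_4 = 1.0: reduced costs (11.0, 4.0), box minimizer x = (0.0, 0.0)
g(y_4) = b*y + (c1 - a1*y)*x1 + (c2 - a2*y)*x2 = 5*1.0 + 11.0*0.0 + 4.0*0.0 = 5.0 + 0.0 + 0.0 = 5.0


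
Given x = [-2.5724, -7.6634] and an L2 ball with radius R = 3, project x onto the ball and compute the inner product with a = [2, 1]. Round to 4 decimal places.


Step 1: Compute ||x|| (intermediates to 6 decimals).
||x|| = sqrt((-2.5724)^2 + (-7.6634)^2) = 8.083622
Step 2: Project.
Since ||x|| > R, scale = R/||x|| = 3/8.083622 = 0.371121, proj(x) = scale * x
proj(x) = [-0.954672, -2.844049]
Step 3: Dot product.
a^T * proj(x) = 2*(-0.954672) + 1*(-2.844049) = -4.7534


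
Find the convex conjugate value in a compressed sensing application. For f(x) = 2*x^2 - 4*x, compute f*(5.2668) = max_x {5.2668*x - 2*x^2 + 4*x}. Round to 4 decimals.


f*(y) = sup_x {y*x - a*x^2 - b*x} = sup_x {(y-b)*x - a*x^2}
FOC: (y - b) - 2a*x = 0 => x* = (y - b)/(2a)
x* = (5.2668 + 4)/(2*2) = 2.3167
f*(5.2668) = (y-b)^2/(4a) = (5.2668 + 4)^2/(4*2)
= 85.8736/8 = 10.7342


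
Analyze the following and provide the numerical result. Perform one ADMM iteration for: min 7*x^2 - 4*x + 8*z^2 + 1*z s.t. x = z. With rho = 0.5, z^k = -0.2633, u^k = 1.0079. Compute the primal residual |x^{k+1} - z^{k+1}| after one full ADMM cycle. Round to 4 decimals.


ADMM iteration with rho = 0.5, z^k = -0.2633, u^k = 1.0079
Step 1: x-update.
Minimize 7*x^2 - 4*x + (0.5/2)*(x + 0.2633 + 1.0079)^2
FOC: (2*7 + 0.5)*x = 4 + 0.5*(-0.2633 - 1.0079)
x^{k+1} = 0.232
Step 2: z-update.
Minimize 8*z^2 + 1*z + (0.5/2)*(0.232 - z + 1.0079)^2
FOC: (2*8 + 0.5)*z = -1 + 0.5*(0.232 + 1.0079)
z^{k+1} = -0.023
Step 3: u-update.
u^{k+1} = 1.0079 + 0.232 + 0.023 = 1.263
Step 4: Primal residual = |0.232 + 0.023| = 0.2551


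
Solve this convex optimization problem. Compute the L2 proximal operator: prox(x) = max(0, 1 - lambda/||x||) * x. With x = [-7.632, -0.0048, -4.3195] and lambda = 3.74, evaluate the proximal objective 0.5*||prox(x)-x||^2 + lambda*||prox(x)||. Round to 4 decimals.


Step 1: Compute ||x||.
||x|| = 8.7696
Step 2: Compute scaling factor.
scale = max(0, 1 - 3.74/8.7696) = 0.5735
Step 3: prox(x) = [-4.3771, -0.0028, -2.4773]
||prox(x)|| = 5.0296
Step 4: Proximal objective.
0.5*||prox-x||^2 = 6.9938
lambda*||prox|| = 18.8107
Total = 25.8044


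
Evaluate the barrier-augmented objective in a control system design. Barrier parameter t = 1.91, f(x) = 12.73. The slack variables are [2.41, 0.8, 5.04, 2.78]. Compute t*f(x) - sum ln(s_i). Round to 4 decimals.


Step 1: Compute log-barrier.
ln values: [0.8796, -0.2231, 1.6174, 1.0225]
phi = -(0.8796 - 0.2231 + 1.6174 + 1.0225) = -3.2963
Step 2: Compute augmented objective.
t*f(x) = 1.91*12.73 = 24.3143
Total = 24.3143 - 3.2963 = 21.018


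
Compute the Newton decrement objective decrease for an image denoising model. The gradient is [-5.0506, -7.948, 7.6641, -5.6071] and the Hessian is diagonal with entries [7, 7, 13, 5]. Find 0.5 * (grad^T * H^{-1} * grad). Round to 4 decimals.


Step 1: H is diagonal, so H^(-1) * g = [-0.7215, -1.1354, 0.5895, -1.1214].
Step 2: g^T H^(-1) g = sum_i g_i^2 / H_ii
  = (-5.0506)^2/7 + (-7.948)^2/7 + (7.6641)^2/13 + (-5.6071)^2/5
  = 3.6441 + 9.0244 + 4.5183 + 6.2879 = 23.4747
Step 3: Objective decrease = 0.5 * g^T H^(-1) g = 11.7374


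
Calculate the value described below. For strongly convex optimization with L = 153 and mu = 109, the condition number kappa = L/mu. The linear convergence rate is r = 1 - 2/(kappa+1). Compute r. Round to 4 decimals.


Step 1: Compute the condition number.
kappa = L/mu = 153/109 = 1.4037
Step 2: Compute the convergence rate.
r = 1 - 2/(kappa + 1) = 1 - 2*mu/(L + mu) = (L - mu)/(L + mu) = 44/262 = 0.1679


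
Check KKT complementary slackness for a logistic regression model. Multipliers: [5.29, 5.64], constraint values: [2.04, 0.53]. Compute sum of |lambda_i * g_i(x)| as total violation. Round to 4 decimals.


KKT complementary slackness check:
lambda_1 * g_1 = 5.29 * 2.04 = 10.7916
lambda_2 * g_2 = 5.64 * 0.53 = 2.9892
Total violation = 10.7916 + 2.9892 = 13.7808


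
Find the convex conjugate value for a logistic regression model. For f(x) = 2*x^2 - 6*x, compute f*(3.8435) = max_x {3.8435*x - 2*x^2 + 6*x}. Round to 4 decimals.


f*(y) = sup_x {y*x - a*x^2 - b*x} = sup_x {(y-b)*x - a*x^2}
FOC: (y - b) - 2a*x = 0 => x* = (y - b)/(2a)
x* = (3.8435 + 6)/(2*2) = 2.4609
f*(3.8435) = (y-b)^2/(4a) = (3.8435 + 6)^2/(4*2)
= 96.8945/8 = 12.1118


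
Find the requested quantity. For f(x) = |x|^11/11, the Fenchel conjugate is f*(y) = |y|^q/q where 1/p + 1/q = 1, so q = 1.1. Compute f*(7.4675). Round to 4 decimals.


The conjugate exponent q satisfies 1/p + 1/q = 1.
p = 11, so q = 11/(11 - 1) = 1.1
|y|^q = 7.4675^1.1 = 9.1305
f*(7.4675) = 9.1305 / 1.1 = 8.3004


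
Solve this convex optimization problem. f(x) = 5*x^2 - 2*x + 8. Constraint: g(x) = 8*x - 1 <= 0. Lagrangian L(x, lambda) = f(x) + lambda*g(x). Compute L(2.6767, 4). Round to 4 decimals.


Step 1: Evaluate f(x).
f(2.6767) = 5*2.6767^2 - 2*2.6767 + 8 = 38.4702
Step 2: Evaluate g(x).
g(2.6767) = 8*2.6767 - 1 = 20.4136
Step 3: Compute Lagrangian.
L = 38.4702 + 4*20.4136 = 120.1246


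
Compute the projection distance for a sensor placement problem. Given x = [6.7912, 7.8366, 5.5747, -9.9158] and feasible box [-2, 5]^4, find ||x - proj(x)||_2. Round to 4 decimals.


Project each component onto [-2, 5].
clip(6.7912) = 5.0, clip(7.8366) = 5.0, clip(5.5747) = 5.0, clip(-9.9158) = -2.0
Projection = [5.0, 5.0, 5.0, -2.0]
Squared diffs: [3.2084, 8.0463, 0.3303, 62.6599]
Distance = sqrt(74.2449) = 8.6165


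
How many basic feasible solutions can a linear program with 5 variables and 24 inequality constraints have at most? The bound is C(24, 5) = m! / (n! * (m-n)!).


Each vertex corresponds to some choice of n active constraints out of m, so the number of vertices is at most C(m, n) = m! / (n!(m-n)!).
m = 24, n = 5
Numerator: 24 * 23 * 22 * 21 * 20
Denominator: 5! = 120
C(24, 5) = 42504


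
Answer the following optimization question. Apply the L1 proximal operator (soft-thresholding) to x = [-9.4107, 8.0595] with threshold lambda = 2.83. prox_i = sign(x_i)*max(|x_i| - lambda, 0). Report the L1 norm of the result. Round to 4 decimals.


Soft-thresholding with lambda = 2.83:
prox(-9.4107) = sign(-9.4107)*max(|-9.4107| - 2.83, 0) = -6.5807
prox(8.0595) = sign(8.0595)*max(|8.0595| - 2.83, 0) = 5.2295
prox(x) = [-6.5807, 5.2295]
||prox(x)||_1 = 6.5807 + 5.2295 = 11.8102


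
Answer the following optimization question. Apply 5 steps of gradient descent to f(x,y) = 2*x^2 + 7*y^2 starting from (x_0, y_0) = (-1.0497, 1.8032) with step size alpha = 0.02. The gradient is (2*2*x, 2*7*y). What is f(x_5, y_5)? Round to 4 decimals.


Gradient descent on f(x,y) = 2*x^2 + 7*y^2.
Starting point: (-1.0497, 1.8032), alpha = 0.02
Step 1: grad_x = 2*2*-1.0497 = -4.1988, grad_y = 2*7*1.8032 = 25.2448
  x_1 = -1.0497 - 0.02*-4.1988 = -0.9657
  y_1 = 1.8032 - 0.02*25.2448 = 1.2983
Step 2: grad_x = 2*2*-0.9657 = -3.8629, grad_y = 2*7*1.2983 = 18.1763
  x_2 = -0.9657 - 0.02*-3.8629 = -0.8885
  y_2 = 1.2983 - 0.02*18.1763 = 0.9348
Step 3: grad_x = 2*2*-0.8885 = -3.5539, grad_y = 2*7*0.9348 = 13.0869
  x_3 = -0.8885 - 0.02*-3.5539 = -0.8174
  y_3 = 0.9348 - 0.02*13.0869 = 0.673
Step 4: grad_x = 2*2*-0.8174 = -3.2696, grad_y = 2*7*0.673 = 9.4226
  x_4 = -0.8174 - 0.02*-3.2696 = -0.752
  y_4 = 0.673 - 0.02*9.4226 = 0.4846
Step 5: grad_x = 2*2*-0.752 = -3.008, grad_y = 2*7*0.4846 = 6.7843
  x_5 = -0.752 - 0.02*-3.008 = -0.6918
  y_5 = 0.4846 - 0.02*6.7843 = 0.3489
f(-0.6918, 0.3489) = 2*(-0.6918)^2 + 7*0.3489^2 = 1.8094


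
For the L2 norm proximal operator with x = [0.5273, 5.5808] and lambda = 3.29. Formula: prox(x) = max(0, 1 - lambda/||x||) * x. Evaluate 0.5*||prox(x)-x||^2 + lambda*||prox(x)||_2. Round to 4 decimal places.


Step 1: Compute ||x||.
||x|| = 5.6057
Step 2: Compute scaling factor.
scale = max(0, 1 - 3.29/5.6057) = 0.4131
Step 3: prox(x) = [0.2178, 2.3054]
||prox(x)|| = 2.3157
Step 4: Proximal objective.
0.5*||prox-x||^2 = 5.4121
lambda*||prox|| = 7.6187
Total = 13.0306


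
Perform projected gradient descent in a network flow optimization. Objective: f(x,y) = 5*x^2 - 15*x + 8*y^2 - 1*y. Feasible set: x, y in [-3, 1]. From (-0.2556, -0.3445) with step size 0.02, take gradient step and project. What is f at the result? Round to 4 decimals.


Step 1: Compute gradient at (-0.2556, -0.3445).
grad_x = 2*5*-0.2556 - 15 = -17.556
grad_y = 2*8*-0.3445 - 1 = -6.512
Step 2: Gradient step.
x_raw = -0.2556 - 0.02*-17.556 = 0.0955
y_raw = -0.3445 - 0.02*-6.512 = -0.2143
Step 3: Project onto [-3, 1].
x_proj = clip(0.0955) = 0.0955
y_proj = clip(-0.2143) = -0.2143
Step 4: Evaluate f.
f(0.0955, -0.2143) = -0.8057


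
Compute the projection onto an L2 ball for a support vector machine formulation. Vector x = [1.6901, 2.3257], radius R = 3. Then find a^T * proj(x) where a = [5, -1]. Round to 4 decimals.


Step 1: Compute ||x|| (intermediates to 6 decimals).
||x|| = sqrt(1.6901^2 + 2.3257^2) = 2.874947
Step 2: Project.
Since ||x|| <= R, proj = x (no scaling needed).
proj(x) = [1.6901, 2.3257]
Step 3: Dot product.
a^T * proj(x) = 5*1.6901 - 1*2.3257 = 6.1248


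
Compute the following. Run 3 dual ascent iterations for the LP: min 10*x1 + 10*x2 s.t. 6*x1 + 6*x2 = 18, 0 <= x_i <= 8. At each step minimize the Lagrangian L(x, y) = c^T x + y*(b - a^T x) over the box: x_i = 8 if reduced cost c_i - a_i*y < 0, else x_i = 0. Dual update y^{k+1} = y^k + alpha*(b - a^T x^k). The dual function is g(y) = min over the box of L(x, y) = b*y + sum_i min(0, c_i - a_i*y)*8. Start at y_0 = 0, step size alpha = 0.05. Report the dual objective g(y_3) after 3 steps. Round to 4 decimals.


Dual ascent for LP: min 10*x1 + 10*x2, 6*x1 + 6*x2 = 18, 0 <= x_i <= 8
Step 1: y^k = 0.0, reduced costs: (10.0, 10.0)
  x^k = (0.0, 0.0), subgradient = b - a^T x = 18.0
  y^{k+1} = 0.0 + 0.05*18.0 = 0.9
Step 2: y^k = 0.9, reduced costs: (4.6, 4.6)
  x^k = (0.0, 0.0), subgradient = b - a^T x = 18.0
  y^{k+1} = 0.9 + 0.05*18.0 = 1.8
Step 3: y^k = 1.8, reduced costs: (-0.8, -0.8)
  x^k = (8.0, 8.0), subgradient = b - a^T x = -78.0
  y^{k+1} = 1.8 + 0.05*-78.0 = -2.1
Dual objective at y_3 = -2.1: reduced costs (22.6, 22.6), box minimizer x = (0.0, 0.0)
g(y_3) = b*y + (c1 - a1*y)*x1 + (c2 - a2*y)*x2 = 18*(-2.1) + 22.6*0.0 + 22.6*0.0 = -37.8 + 0.0 + 0.0 = -37.8


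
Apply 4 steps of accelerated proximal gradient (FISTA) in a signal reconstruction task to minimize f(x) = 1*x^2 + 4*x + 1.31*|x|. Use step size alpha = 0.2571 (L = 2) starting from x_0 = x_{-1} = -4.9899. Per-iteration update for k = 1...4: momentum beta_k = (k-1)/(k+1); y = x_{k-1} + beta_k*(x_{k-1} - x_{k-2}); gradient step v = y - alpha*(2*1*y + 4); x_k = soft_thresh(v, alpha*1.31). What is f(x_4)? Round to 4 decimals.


FISTA on f(x) = 1*x^2 + 4*x + 1.31*|x|
L = 2, alpha = 0.2571
Iteration 1: beta = 0.0, y = -4.9899 + 0.0*(-4.9899 + 4.9899) = -4.9899
  grad(y) = -5.9798, v = y - alpha*grad = -3.4525
  prox(v) = soft_thresh(-3.4525, 0.3368) = -3.1157
Iteration 2: beta = 0.3333, y = -3.1157 + 0.3333*(-3.1157 + 4.9899) = -2.491
  grad(y) = -0.9819, v = y - alpha*grad = -2.2385
  prox(v) = soft_thresh(-2.2385, 0.3368) = -1.9017
Iteration 3: beta = 0.5, y = -1.9017 + 0.5*(-1.9017 + 3.1157) = -1.2947
  grad(y) = 1.4106, v = y - alpha*grad = -1.6574
  prox(v) = soft_thresh(-1.6574, 0.3368) = -1.3206
Iteration 4: beta = 0.6, y = -1.3206 + 0.6*(-1.3206 + 1.9017) = -0.9719
  grad(y) = 2.0562, v = y - alpha*grad = -1.5005
  prox(v) = soft_thresh(-1.5005, 0.3368) = -1.1637
f(x_4) = 1*(-1.1637)^2 + 4*(-1.1637) + 1.31*|-1.1637| = -1.7762
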